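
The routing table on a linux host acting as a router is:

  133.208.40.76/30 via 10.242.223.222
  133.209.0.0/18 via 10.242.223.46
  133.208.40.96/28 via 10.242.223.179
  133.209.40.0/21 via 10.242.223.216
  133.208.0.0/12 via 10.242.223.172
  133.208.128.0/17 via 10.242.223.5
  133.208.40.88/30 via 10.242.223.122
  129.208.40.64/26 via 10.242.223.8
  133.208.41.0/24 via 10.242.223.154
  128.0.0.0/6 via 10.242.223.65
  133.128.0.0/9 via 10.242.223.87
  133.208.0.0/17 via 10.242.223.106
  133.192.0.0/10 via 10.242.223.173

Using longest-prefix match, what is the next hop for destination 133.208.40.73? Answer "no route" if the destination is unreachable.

10.242.223.106

Routes whose prefix contains 133.208.40.73:
  133.128.0.0/9 (133.128.0.0 - 133.255.255.255) -> 10.242.223.87
  133.192.0.0/10 (133.192.0.0 - 133.255.255.255) -> 10.242.223.173
  133.208.0.0/12 (133.208.0.0 - 133.223.255.255) -> 10.242.223.172
  133.208.0.0/17 (133.208.0.0 - 133.208.127.255) -> 10.242.223.106
More-specific entries that do NOT match:
  133.208.40.76/30 (133.208.40.76 - 133.208.40.79) does not contain 133.208.40.73
  133.208.40.88/30 (133.208.40.88 - 133.208.40.91) does not contain 133.208.40.73
  133.208.40.96/28 (133.208.40.96 - 133.208.40.111) does not contain 133.208.40.73
  129.208.40.64/26 (129.208.40.64 - 129.208.40.127) does not contain 133.208.40.73
  133.208.41.0/24 (133.208.41.0 - 133.208.41.255) does not contain 133.208.40.73
  133.209.40.0/21 (133.209.40.0 - 133.209.47.255) does not contain 133.208.40.73
  133.209.0.0/18 (133.209.0.0 - 133.209.63.255) does not contain 133.208.40.73
Longest matching prefix is /17 -> next hop 10.242.223.106.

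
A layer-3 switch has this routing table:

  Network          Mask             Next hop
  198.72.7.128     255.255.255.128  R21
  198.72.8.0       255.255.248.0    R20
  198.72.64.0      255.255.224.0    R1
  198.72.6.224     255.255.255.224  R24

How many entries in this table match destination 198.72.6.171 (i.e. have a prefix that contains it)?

0

No listed prefix contains 198.72.6.171.
Total matching entries: 0.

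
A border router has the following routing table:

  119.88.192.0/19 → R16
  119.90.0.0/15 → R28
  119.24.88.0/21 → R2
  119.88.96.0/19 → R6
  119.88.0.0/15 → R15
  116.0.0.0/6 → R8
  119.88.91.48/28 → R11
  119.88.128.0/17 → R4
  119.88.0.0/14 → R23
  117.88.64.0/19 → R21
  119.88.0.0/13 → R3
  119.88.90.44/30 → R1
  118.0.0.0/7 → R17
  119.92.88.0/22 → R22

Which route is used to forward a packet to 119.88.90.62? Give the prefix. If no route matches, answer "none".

Entries matching 119.88.90.62:
  116.0.0.0/6 (116.0.0.0 - 119.255.255.255)
  118.0.0.0/7 (118.0.0.0 - 119.255.255.255)
  119.88.0.0/13 (119.88.0.0 - 119.95.255.255)
  119.88.0.0/14 (119.88.0.0 - 119.91.255.255)
  119.88.0.0/15 (119.88.0.0 - 119.89.255.255)
Most specific is 119.88.0.0/15.

119.88.0.0/15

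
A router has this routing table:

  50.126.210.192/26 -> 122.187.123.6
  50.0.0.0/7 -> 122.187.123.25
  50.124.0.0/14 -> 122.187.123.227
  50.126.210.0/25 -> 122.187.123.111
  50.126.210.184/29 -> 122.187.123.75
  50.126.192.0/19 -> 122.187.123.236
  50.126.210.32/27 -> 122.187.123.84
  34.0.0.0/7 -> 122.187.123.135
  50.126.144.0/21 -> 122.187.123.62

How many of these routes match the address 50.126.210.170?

3

Prefixes containing 50.126.210.170:
  50.0.0.0/7 (50.0.0.0 - 51.255.255.255)
  50.124.0.0/14 (50.124.0.0 - 50.127.255.255)
  50.126.192.0/19 (50.126.192.0 - 50.126.223.255)
Total matching entries: 3.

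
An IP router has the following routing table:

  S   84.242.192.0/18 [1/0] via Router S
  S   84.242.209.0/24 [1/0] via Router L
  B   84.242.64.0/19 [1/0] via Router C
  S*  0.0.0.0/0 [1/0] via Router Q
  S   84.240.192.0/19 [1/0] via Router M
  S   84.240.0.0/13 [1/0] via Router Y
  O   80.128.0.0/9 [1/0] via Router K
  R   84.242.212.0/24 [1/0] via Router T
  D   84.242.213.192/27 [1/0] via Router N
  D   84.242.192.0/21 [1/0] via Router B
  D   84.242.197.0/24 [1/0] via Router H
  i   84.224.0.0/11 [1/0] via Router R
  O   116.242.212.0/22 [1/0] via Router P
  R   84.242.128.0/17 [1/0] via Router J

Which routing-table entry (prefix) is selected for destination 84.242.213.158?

84.242.192.0/18

Entries matching 84.242.213.158:
  0.0.0.0/0 (default, matches everything)
  84.224.0.0/11 (84.224.0.0 - 84.255.255.255)
  84.240.0.0/13 (84.240.0.0 - 84.247.255.255)
  84.242.128.0/17 (84.242.128.0 - 84.242.255.255)
  84.242.192.0/18 (84.242.192.0 - 84.242.255.255)
Most specific is 84.242.192.0/18.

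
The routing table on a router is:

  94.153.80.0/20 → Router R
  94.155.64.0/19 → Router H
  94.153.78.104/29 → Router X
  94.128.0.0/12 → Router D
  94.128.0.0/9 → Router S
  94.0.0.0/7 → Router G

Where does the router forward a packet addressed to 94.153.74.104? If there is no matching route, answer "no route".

Routes whose prefix contains 94.153.74.104:
  94.0.0.0/7 (94.0.0.0 - 95.255.255.255) -> Router G
  94.128.0.0/9 (94.128.0.0 - 94.255.255.255) -> Router S
More-specific entries that do NOT match:
  94.153.78.104/29 (94.153.78.104 - 94.153.78.111) does not contain 94.153.74.104
  94.153.80.0/20 (94.153.80.0 - 94.153.95.255) does not contain 94.153.74.104
  94.155.64.0/19 (94.155.64.0 - 94.155.95.255) does not contain 94.153.74.104
  94.128.0.0/12 (94.128.0.0 - 94.143.255.255) does not contain 94.153.74.104
Longest matching prefix is /9 -> next hop Router S.

Router S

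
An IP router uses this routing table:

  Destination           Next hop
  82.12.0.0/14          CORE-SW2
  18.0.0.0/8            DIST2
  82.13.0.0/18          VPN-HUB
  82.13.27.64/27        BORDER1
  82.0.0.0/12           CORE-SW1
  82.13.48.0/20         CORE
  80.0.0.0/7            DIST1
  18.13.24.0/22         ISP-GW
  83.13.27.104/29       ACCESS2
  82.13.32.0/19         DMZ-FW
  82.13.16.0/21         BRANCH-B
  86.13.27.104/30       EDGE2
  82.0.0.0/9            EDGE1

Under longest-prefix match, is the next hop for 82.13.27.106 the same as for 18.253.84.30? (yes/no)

82.13.27.106: longest match 82.13.0.0/18 -> VPN-HUB
18.253.84.30: longest match 18.0.0.0/8 -> DIST2

no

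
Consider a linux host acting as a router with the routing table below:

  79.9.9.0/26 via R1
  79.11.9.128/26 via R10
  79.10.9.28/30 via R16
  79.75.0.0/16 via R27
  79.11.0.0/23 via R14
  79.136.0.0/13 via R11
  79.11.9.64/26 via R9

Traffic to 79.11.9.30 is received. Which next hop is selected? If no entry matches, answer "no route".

No entry's prefix contains 79.11.9.30; there is no default route.

no route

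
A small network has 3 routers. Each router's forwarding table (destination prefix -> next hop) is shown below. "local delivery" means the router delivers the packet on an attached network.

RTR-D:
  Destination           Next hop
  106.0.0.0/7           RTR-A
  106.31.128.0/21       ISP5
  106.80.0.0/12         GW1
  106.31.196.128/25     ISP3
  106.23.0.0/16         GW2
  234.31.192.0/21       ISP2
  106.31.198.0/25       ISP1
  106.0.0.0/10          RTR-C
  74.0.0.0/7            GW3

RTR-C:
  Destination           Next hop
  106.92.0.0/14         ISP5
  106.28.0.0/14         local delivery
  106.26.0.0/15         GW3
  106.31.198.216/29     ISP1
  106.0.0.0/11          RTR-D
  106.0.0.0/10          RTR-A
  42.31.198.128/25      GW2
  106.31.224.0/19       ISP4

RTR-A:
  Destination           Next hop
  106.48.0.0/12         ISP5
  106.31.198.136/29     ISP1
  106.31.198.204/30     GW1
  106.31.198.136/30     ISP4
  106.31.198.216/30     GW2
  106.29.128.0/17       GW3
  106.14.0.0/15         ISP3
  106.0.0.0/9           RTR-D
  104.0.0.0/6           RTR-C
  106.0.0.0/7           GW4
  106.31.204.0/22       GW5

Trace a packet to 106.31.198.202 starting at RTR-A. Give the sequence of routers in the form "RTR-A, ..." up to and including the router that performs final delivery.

At RTR-A: longest match for 106.31.198.202 is 106.0.0.0/9 -> RTR-D
At RTR-D: longest match for 106.31.198.202 is 106.0.0.0/10 -> RTR-C
At RTR-C: longest match for 106.31.198.202 is 106.28.0.0/14 -> local delivery

RTR-A, RTR-D, RTR-C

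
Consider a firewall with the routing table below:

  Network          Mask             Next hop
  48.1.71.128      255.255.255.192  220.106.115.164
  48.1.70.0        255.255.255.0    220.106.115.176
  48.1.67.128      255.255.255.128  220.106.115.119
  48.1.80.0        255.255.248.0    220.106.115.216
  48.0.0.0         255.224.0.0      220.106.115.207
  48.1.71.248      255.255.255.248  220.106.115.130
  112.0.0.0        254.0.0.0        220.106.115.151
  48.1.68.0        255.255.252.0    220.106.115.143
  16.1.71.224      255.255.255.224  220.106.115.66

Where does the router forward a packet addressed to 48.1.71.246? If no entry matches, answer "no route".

Routes whose prefix contains 48.1.71.246:
  48.0.0.0/11 (48.0.0.0 - 48.31.255.255) -> 220.106.115.207
  48.1.68.0/22 (48.1.68.0 - 48.1.71.255) -> 220.106.115.143
More-specific entries that do NOT match:
  48.1.71.248/29 (48.1.71.248 - 48.1.71.255) does not contain 48.1.71.246
  16.1.71.224/27 (16.1.71.224 - 16.1.71.255) does not contain 48.1.71.246
  48.1.71.128/26 (48.1.71.128 - 48.1.71.191) does not contain 48.1.71.246
  48.1.67.128/25 (48.1.67.128 - 48.1.67.255) does not contain 48.1.71.246
  48.1.70.0/24 (48.1.70.0 - 48.1.70.255) does not contain 48.1.71.246
Longest matching prefix is /22 -> next hop 220.106.115.143.

220.106.115.143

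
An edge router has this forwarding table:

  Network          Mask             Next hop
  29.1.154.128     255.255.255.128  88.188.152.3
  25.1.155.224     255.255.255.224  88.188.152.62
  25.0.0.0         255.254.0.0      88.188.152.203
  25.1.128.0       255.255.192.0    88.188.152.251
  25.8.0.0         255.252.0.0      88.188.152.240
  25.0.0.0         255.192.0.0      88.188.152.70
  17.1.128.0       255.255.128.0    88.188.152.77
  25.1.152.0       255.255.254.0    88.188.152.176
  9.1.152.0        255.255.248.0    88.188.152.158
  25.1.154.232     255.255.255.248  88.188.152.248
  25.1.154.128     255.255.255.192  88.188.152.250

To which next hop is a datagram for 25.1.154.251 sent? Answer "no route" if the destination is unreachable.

88.188.152.251

Routes whose prefix contains 25.1.154.251:
  25.0.0.0/10 (25.0.0.0 - 25.63.255.255) -> 88.188.152.70
  25.0.0.0/15 (25.0.0.0 - 25.1.255.255) -> 88.188.152.203
  25.1.128.0/18 (25.1.128.0 - 25.1.191.255) -> 88.188.152.251
More-specific entries that do NOT match:
  25.1.154.232/29 (25.1.154.232 - 25.1.154.239) does not contain 25.1.154.251
  25.1.155.224/27 (25.1.155.224 - 25.1.155.255) does not contain 25.1.154.251
  25.1.154.128/26 (25.1.154.128 - 25.1.154.191) does not contain 25.1.154.251
  29.1.154.128/25 (29.1.154.128 - 29.1.154.255) does not contain 25.1.154.251
  25.1.152.0/23 (25.1.152.0 - 25.1.153.255) does not contain 25.1.154.251
  9.1.152.0/21 (9.1.152.0 - 9.1.159.255) does not contain 25.1.154.251
Longest matching prefix is /18 -> next hop 88.188.152.251.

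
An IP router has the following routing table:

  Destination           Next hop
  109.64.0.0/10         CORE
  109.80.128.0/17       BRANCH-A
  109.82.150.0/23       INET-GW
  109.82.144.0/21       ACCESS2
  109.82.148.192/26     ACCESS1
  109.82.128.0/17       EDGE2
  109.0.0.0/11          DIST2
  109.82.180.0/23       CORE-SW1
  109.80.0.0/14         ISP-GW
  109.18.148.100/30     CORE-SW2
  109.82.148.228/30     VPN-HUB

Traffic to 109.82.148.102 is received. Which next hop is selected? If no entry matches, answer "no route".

Routes whose prefix contains 109.82.148.102:
  109.64.0.0/10 (109.64.0.0 - 109.127.255.255) -> CORE
  109.80.0.0/14 (109.80.0.0 - 109.83.255.255) -> ISP-GW
  109.82.128.0/17 (109.82.128.0 - 109.82.255.255) -> EDGE2
  109.82.144.0/21 (109.82.144.0 - 109.82.151.255) -> ACCESS2
More-specific entries that do NOT match:
  109.18.148.100/30 (109.18.148.100 - 109.18.148.103) does not contain 109.82.148.102
  109.82.148.228/30 (109.82.148.228 - 109.82.148.231) does not contain 109.82.148.102
  109.82.148.192/26 (109.82.148.192 - 109.82.148.255) does not contain 109.82.148.102
  109.82.150.0/23 (109.82.150.0 - 109.82.151.255) does not contain 109.82.148.102
  109.82.180.0/23 (109.82.180.0 - 109.82.181.255) does not contain 109.82.148.102
Longest matching prefix is /21 -> next hop ACCESS2.

ACCESS2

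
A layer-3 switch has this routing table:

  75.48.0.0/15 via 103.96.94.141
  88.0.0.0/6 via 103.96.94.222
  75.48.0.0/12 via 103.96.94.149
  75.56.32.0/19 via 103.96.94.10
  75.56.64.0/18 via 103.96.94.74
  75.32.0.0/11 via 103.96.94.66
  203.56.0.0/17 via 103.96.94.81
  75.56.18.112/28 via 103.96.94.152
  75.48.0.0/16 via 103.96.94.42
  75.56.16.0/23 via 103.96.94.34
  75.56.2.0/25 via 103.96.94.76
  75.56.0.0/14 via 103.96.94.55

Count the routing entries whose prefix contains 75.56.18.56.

Prefixes containing 75.56.18.56:
  75.32.0.0/11 (75.32.0.0 - 75.63.255.255)
  75.48.0.0/12 (75.48.0.0 - 75.63.255.255)
  75.56.0.0/14 (75.56.0.0 - 75.59.255.255)
Total matching entries: 3.

3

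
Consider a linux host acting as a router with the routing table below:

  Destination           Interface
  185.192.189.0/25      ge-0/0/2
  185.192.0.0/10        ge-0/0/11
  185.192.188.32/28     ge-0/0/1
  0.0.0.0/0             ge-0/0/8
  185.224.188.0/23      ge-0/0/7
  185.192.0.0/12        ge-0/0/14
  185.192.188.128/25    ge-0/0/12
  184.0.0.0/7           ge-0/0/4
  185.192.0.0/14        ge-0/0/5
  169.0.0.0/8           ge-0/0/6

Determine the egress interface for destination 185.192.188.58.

Routes whose prefix contains 185.192.188.58:
  0.0.0.0/0 (default, matches everything) -> ge-0/0/8
  184.0.0.0/7 (184.0.0.0 - 185.255.255.255) -> ge-0/0/4
  185.192.0.0/10 (185.192.0.0 - 185.255.255.255) -> ge-0/0/11
  185.192.0.0/12 (185.192.0.0 - 185.207.255.255) -> ge-0/0/14
  185.192.0.0/14 (185.192.0.0 - 185.195.255.255) -> ge-0/0/5
More-specific entries that do NOT match:
  185.192.188.32/28 (185.192.188.32 - 185.192.188.47) does not contain 185.192.188.58
  185.192.189.0/25 (185.192.189.0 - 185.192.189.127) does not contain 185.192.188.58
  185.192.188.128/25 (185.192.188.128 - 185.192.188.255) does not contain 185.192.188.58
  185.224.188.0/23 (185.224.188.0 - 185.224.189.255) does not contain 185.192.188.58
Longest matching prefix is /14 -> interface ge-0/0/5.

ge-0/0/5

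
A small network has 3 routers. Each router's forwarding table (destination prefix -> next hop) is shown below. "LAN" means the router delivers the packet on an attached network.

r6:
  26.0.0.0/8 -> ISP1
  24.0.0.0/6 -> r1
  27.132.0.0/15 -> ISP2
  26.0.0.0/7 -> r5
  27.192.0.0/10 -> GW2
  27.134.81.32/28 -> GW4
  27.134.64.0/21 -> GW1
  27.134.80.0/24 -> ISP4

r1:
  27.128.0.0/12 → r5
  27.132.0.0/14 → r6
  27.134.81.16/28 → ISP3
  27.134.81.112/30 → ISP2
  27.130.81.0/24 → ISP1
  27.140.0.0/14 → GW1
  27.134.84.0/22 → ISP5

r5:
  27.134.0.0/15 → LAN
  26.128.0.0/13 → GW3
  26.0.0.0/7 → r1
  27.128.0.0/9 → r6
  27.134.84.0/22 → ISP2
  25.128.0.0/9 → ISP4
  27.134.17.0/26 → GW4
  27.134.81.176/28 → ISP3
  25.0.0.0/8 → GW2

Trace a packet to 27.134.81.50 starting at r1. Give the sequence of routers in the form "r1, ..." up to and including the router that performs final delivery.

r1, r6, r5

At r1: longest match for 27.134.81.50 is 27.132.0.0/14 -> r6
At r6: longest match for 27.134.81.50 is 26.0.0.0/7 -> r5
At r5: longest match for 27.134.81.50 is 27.134.0.0/15 -> LAN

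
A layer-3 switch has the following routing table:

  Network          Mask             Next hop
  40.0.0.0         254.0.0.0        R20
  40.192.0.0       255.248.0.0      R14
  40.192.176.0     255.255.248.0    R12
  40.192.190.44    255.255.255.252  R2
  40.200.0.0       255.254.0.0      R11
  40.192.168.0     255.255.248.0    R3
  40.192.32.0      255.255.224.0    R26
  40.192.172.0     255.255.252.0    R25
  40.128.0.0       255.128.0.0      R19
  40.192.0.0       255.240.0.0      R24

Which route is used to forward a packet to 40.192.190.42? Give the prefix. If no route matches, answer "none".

Entries matching 40.192.190.42:
  40.0.0.0/7 (40.0.0.0 - 41.255.255.255)
  40.128.0.0/9 (40.128.0.0 - 40.255.255.255)
  40.192.0.0/12 (40.192.0.0 - 40.207.255.255)
  40.192.0.0/13 (40.192.0.0 - 40.199.255.255)
Most specific is 40.192.0.0/13.

40.192.0.0/13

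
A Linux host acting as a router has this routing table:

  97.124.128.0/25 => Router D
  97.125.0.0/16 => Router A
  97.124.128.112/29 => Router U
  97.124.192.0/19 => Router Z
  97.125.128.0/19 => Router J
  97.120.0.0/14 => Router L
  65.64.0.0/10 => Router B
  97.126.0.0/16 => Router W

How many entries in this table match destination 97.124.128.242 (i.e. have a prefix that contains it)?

No listed prefix contains 97.124.128.242.
Total matching entries: 0.

0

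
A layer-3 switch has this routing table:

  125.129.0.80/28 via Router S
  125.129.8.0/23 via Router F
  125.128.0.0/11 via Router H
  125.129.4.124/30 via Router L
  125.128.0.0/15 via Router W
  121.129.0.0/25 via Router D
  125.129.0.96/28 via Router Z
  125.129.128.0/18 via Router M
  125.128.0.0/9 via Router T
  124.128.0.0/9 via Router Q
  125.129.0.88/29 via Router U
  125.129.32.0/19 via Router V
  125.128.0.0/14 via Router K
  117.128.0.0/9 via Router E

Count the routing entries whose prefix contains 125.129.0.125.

4

Prefixes containing 125.129.0.125:
  125.128.0.0/9 (125.128.0.0 - 125.255.255.255)
  125.128.0.0/11 (125.128.0.0 - 125.159.255.255)
  125.128.0.0/14 (125.128.0.0 - 125.131.255.255)
  125.128.0.0/15 (125.128.0.0 - 125.129.255.255)
Total matching entries: 4.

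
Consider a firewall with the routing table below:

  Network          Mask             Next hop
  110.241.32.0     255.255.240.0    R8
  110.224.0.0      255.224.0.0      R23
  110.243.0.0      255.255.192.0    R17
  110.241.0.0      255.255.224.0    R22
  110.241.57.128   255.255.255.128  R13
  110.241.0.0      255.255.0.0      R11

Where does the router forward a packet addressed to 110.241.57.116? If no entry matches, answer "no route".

R11

Routes whose prefix contains 110.241.57.116:
  110.224.0.0/11 (110.224.0.0 - 110.255.255.255) -> R23
  110.241.0.0/16 (110.241.0.0 - 110.241.255.255) -> R11
More-specific entries that do NOT match:
  110.241.57.128/25 (110.241.57.128 - 110.241.57.255) does not contain 110.241.57.116
  110.241.32.0/20 (110.241.32.0 - 110.241.47.255) does not contain 110.241.57.116
  110.241.0.0/19 (110.241.0.0 - 110.241.31.255) does not contain 110.241.57.116
  110.243.0.0/18 (110.243.0.0 - 110.243.63.255) does not contain 110.241.57.116
Longest matching prefix is /16 -> next hop R11.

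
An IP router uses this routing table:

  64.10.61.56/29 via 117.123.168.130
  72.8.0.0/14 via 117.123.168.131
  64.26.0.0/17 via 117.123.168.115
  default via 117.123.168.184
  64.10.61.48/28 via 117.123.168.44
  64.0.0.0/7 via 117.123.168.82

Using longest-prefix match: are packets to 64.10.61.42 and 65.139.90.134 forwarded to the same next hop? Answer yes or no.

yes

64.10.61.42: longest match 64.0.0.0/7 -> 117.123.168.82
65.139.90.134: longest match 64.0.0.0/7 -> 117.123.168.82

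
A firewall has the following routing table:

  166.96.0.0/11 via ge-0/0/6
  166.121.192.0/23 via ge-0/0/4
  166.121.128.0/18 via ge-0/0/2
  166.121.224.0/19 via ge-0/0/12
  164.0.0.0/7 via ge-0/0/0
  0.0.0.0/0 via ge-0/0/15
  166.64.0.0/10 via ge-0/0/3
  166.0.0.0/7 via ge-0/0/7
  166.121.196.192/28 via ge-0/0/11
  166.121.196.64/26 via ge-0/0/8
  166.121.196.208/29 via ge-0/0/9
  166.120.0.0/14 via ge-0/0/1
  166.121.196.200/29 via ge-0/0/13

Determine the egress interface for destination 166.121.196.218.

ge-0/0/1

Routes whose prefix contains 166.121.196.218:
  0.0.0.0/0 (default, matches everything) -> ge-0/0/15
  166.0.0.0/7 (166.0.0.0 - 167.255.255.255) -> ge-0/0/7
  166.64.0.0/10 (166.64.0.0 - 166.127.255.255) -> ge-0/0/3
  166.96.0.0/11 (166.96.0.0 - 166.127.255.255) -> ge-0/0/6
  166.120.0.0/14 (166.120.0.0 - 166.123.255.255) -> ge-0/0/1
More-specific entries that do NOT match:
  166.121.196.208/29 (166.121.196.208 - 166.121.196.215) does not contain 166.121.196.218
  166.121.196.200/29 (166.121.196.200 - 166.121.196.207) does not contain 166.121.196.218
  166.121.196.192/28 (166.121.196.192 - 166.121.196.207) does not contain 166.121.196.218
  166.121.196.64/26 (166.121.196.64 - 166.121.196.127) does not contain 166.121.196.218
  166.121.192.0/23 (166.121.192.0 - 166.121.193.255) does not contain 166.121.196.218
  166.121.224.0/19 (166.121.224.0 - 166.121.255.255) does not contain 166.121.196.218
  166.121.128.0/18 (166.121.128.0 - 166.121.191.255) does not contain 166.121.196.218
Longest matching prefix is /14 -> interface ge-0/0/1.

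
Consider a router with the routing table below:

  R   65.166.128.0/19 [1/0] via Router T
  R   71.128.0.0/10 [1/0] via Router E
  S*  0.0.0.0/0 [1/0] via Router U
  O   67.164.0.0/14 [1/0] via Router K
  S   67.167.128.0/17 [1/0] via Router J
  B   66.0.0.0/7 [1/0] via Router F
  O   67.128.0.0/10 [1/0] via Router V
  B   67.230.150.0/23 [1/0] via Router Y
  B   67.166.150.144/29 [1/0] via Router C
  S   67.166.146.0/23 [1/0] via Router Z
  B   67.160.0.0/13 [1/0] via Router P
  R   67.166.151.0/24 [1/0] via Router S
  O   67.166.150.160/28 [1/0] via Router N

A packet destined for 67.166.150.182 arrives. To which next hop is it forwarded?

Routes whose prefix contains 67.166.150.182:
  0.0.0.0/0 (default, matches everything) -> Router U
  66.0.0.0/7 (66.0.0.0 - 67.255.255.255) -> Router F
  67.128.0.0/10 (67.128.0.0 - 67.191.255.255) -> Router V
  67.160.0.0/13 (67.160.0.0 - 67.167.255.255) -> Router P
  67.164.0.0/14 (67.164.0.0 - 67.167.255.255) -> Router K
More-specific entries that do NOT match:
  67.166.150.144/29 (67.166.150.144 - 67.166.150.151) does not contain 67.166.150.182
  67.166.150.160/28 (67.166.150.160 - 67.166.150.175) does not contain 67.166.150.182
  67.166.151.0/24 (67.166.151.0 - 67.166.151.255) does not contain 67.166.150.182
  67.230.150.0/23 (67.230.150.0 - 67.230.151.255) does not contain 67.166.150.182
  67.166.146.0/23 (67.166.146.0 - 67.166.147.255) does not contain 67.166.150.182
  65.166.128.0/19 (65.166.128.0 - 65.166.159.255) does not contain 67.166.150.182
  67.167.128.0/17 (67.167.128.0 - 67.167.255.255) does not contain 67.166.150.182
Longest matching prefix is /14 -> next hop Router K.

Router K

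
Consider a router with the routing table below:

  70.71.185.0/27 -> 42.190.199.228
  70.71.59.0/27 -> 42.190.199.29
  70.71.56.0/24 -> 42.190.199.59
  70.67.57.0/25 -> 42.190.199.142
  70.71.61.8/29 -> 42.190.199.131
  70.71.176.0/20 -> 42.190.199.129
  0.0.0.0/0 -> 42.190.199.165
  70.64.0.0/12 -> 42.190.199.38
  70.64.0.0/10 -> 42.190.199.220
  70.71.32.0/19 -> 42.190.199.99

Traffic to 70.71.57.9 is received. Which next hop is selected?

Routes whose prefix contains 70.71.57.9:
  0.0.0.0/0 (default, matches everything) -> 42.190.199.165
  70.64.0.0/10 (70.64.0.0 - 70.127.255.255) -> 42.190.199.220
  70.64.0.0/12 (70.64.0.0 - 70.79.255.255) -> 42.190.199.38
  70.71.32.0/19 (70.71.32.0 - 70.71.63.255) -> 42.190.199.99
More-specific entries that do NOT match:
  70.71.61.8/29 (70.71.61.8 - 70.71.61.15) does not contain 70.71.57.9
  70.71.185.0/27 (70.71.185.0 - 70.71.185.31) does not contain 70.71.57.9
  70.71.59.0/27 (70.71.59.0 - 70.71.59.31) does not contain 70.71.57.9
  70.67.57.0/25 (70.67.57.0 - 70.67.57.127) does not contain 70.71.57.9
  70.71.56.0/24 (70.71.56.0 - 70.71.56.255) does not contain 70.71.57.9
  70.71.176.0/20 (70.71.176.0 - 70.71.191.255) does not contain 70.71.57.9
Longest matching prefix is /19 -> next hop 42.190.199.99.

42.190.199.99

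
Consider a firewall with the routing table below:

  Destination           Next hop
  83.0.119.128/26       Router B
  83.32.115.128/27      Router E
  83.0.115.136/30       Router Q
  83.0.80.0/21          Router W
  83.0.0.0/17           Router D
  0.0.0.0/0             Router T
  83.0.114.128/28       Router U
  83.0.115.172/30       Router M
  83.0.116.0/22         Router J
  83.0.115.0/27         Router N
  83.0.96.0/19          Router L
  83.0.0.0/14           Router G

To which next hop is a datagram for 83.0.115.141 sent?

Routes whose prefix contains 83.0.115.141:
  0.0.0.0/0 (default, matches everything) -> Router T
  83.0.0.0/14 (83.0.0.0 - 83.3.255.255) -> Router G
  83.0.0.0/17 (83.0.0.0 - 83.0.127.255) -> Router D
  83.0.96.0/19 (83.0.96.0 - 83.0.127.255) -> Router L
More-specific entries that do NOT match:
  83.0.115.136/30 (83.0.115.136 - 83.0.115.139) does not contain 83.0.115.141
  83.0.115.172/30 (83.0.115.172 - 83.0.115.175) does not contain 83.0.115.141
  83.0.114.128/28 (83.0.114.128 - 83.0.114.143) does not contain 83.0.115.141
  83.32.115.128/27 (83.32.115.128 - 83.32.115.159) does not contain 83.0.115.141
  83.0.115.0/27 (83.0.115.0 - 83.0.115.31) does not contain 83.0.115.141
  83.0.119.128/26 (83.0.119.128 - 83.0.119.191) does not contain 83.0.115.141
  83.0.116.0/22 (83.0.116.0 - 83.0.119.255) does not contain 83.0.115.141
  83.0.80.0/21 (83.0.80.0 - 83.0.87.255) does not contain 83.0.115.141
Longest matching prefix is /19 -> next hop Router L.

Router L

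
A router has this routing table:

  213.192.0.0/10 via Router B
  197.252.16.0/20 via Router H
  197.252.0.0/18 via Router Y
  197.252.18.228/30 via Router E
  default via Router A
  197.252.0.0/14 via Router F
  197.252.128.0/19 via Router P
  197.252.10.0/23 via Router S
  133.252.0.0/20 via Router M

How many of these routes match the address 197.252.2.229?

Prefixes containing 197.252.2.229:
  0.0.0.0/0 (default, matches everything)
  197.252.0.0/14 (197.252.0.0 - 197.255.255.255)
  197.252.0.0/18 (197.252.0.0 - 197.252.63.255)
Total matching entries: 3.

3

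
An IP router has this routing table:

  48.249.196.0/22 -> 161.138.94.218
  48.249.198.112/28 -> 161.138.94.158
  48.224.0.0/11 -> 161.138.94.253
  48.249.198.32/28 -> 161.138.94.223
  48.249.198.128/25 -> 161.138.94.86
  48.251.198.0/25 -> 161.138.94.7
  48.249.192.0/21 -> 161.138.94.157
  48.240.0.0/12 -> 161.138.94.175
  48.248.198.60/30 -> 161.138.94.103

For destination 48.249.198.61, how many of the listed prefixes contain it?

4

Prefixes containing 48.249.198.61:
  48.224.0.0/11 (48.224.0.0 - 48.255.255.255)
  48.240.0.0/12 (48.240.0.0 - 48.255.255.255)
  48.249.192.0/21 (48.249.192.0 - 48.249.199.255)
  48.249.196.0/22 (48.249.196.0 - 48.249.199.255)
Total matching entries: 4.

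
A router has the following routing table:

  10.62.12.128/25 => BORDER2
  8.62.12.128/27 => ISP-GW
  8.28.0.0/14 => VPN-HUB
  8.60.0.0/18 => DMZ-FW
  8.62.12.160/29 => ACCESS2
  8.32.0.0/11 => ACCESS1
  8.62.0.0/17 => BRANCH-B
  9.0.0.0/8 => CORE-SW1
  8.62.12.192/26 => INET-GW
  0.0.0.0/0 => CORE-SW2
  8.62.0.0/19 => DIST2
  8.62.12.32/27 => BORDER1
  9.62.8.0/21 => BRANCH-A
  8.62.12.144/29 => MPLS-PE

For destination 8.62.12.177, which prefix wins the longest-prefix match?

8.62.0.0/19

Entries matching 8.62.12.177:
  0.0.0.0/0 (default, matches everything)
  8.32.0.0/11 (8.32.0.0 - 8.63.255.255)
  8.62.0.0/17 (8.62.0.0 - 8.62.127.255)
  8.62.0.0/19 (8.62.0.0 - 8.62.31.255)
Most specific is 8.62.0.0/19.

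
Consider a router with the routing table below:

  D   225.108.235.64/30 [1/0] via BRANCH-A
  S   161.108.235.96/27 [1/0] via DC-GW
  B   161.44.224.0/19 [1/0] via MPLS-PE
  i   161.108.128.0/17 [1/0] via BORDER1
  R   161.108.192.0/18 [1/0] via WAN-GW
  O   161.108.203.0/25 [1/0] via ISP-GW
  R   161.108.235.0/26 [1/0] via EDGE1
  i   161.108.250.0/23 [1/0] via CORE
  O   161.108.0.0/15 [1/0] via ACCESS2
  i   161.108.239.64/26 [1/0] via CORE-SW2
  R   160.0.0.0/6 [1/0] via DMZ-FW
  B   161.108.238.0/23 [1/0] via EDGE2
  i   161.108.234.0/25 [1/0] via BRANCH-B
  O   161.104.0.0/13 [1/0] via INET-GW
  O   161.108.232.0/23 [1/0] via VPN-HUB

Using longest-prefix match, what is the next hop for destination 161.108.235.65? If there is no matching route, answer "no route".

Routes whose prefix contains 161.108.235.65:
  160.0.0.0/6 (160.0.0.0 - 163.255.255.255) -> DMZ-FW
  161.104.0.0/13 (161.104.0.0 - 161.111.255.255) -> INET-GW
  161.108.0.0/15 (161.108.0.0 - 161.109.255.255) -> ACCESS2
  161.108.128.0/17 (161.108.128.0 - 161.108.255.255) -> BORDER1
  161.108.192.0/18 (161.108.192.0 - 161.108.255.255) -> WAN-GW
More-specific entries that do NOT match:
  225.108.235.64/30 (225.108.235.64 - 225.108.235.67) does not contain 161.108.235.65
  161.108.235.96/27 (161.108.235.96 - 161.108.235.127) does not contain 161.108.235.65
  161.108.235.0/26 (161.108.235.0 - 161.108.235.63) does not contain 161.108.235.65
  161.108.239.64/26 (161.108.239.64 - 161.108.239.127) does not contain 161.108.235.65
  161.108.203.0/25 (161.108.203.0 - 161.108.203.127) does not contain 161.108.235.65
  161.108.234.0/25 (161.108.234.0 - 161.108.234.127) does not contain 161.108.235.65
  161.108.250.0/23 (161.108.250.0 - 161.108.251.255) does not contain 161.108.235.65
  161.108.238.0/23 (161.108.238.0 - 161.108.239.255) does not contain 161.108.235.65
  161.108.232.0/23 (161.108.232.0 - 161.108.233.255) does not contain 161.108.235.65
  161.44.224.0/19 (161.44.224.0 - 161.44.255.255) does not contain 161.108.235.65
Longest matching prefix is /18 -> next hop WAN-GW.

WAN-GW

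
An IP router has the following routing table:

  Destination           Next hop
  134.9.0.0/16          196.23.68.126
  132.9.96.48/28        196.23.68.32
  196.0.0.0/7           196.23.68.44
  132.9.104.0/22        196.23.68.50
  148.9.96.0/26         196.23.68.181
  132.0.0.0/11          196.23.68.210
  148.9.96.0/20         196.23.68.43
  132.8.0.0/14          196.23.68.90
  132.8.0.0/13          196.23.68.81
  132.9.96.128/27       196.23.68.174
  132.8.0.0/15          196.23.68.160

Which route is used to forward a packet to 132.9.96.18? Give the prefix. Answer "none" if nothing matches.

Entries matching 132.9.96.18:
  132.0.0.0/11 (132.0.0.0 - 132.31.255.255)
  132.8.0.0/13 (132.8.0.0 - 132.15.255.255)
  132.8.0.0/14 (132.8.0.0 - 132.11.255.255)
  132.8.0.0/15 (132.8.0.0 - 132.9.255.255)
Most specific is 132.8.0.0/15.

132.8.0.0/15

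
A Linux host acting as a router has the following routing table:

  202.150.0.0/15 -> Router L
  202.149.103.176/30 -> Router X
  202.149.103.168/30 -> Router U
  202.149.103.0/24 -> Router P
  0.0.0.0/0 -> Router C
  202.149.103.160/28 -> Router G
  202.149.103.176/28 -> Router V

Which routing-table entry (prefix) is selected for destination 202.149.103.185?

Entries matching 202.149.103.185:
  0.0.0.0/0 (default, matches everything)
  202.149.103.0/24 (202.149.103.0 - 202.149.103.255)
  202.149.103.176/28 (202.149.103.176 - 202.149.103.191)
Most specific is 202.149.103.176/28.

202.149.103.176/28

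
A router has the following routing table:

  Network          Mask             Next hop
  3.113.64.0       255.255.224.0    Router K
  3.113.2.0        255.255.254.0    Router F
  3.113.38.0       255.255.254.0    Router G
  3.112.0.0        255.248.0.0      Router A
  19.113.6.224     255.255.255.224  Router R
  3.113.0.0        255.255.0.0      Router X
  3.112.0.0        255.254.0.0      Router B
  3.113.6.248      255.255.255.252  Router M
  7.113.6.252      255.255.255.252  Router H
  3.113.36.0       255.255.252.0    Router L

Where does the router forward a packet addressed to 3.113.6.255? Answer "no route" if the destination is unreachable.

Routes whose prefix contains 3.113.6.255:
  3.112.0.0/13 (3.112.0.0 - 3.119.255.255) -> Router A
  3.112.0.0/15 (3.112.0.0 - 3.113.255.255) -> Router B
  3.113.0.0/16 (3.113.0.0 - 3.113.255.255) -> Router X
More-specific entries that do NOT match:
  3.113.6.248/30 (3.113.6.248 - 3.113.6.251) does not contain 3.113.6.255
  7.113.6.252/30 (7.113.6.252 - 7.113.6.255) does not contain 3.113.6.255
  19.113.6.224/27 (19.113.6.224 - 19.113.6.255) does not contain 3.113.6.255
  3.113.2.0/23 (3.113.2.0 - 3.113.3.255) does not contain 3.113.6.255
  3.113.38.0/23 (3.113.38.0 - 3.113.39.255) does not contain 3.113.6.255
  3.113.36.0/22 (3.113.36.0 - 3.113.39.255) does not contain 3.113.6.255
  3.113.64.0/19 (3.113.64.0 - 3.113.95.255) does not contain 3.113.6.255
Longest matching prefix is /16 -> next hop Router X.

Router X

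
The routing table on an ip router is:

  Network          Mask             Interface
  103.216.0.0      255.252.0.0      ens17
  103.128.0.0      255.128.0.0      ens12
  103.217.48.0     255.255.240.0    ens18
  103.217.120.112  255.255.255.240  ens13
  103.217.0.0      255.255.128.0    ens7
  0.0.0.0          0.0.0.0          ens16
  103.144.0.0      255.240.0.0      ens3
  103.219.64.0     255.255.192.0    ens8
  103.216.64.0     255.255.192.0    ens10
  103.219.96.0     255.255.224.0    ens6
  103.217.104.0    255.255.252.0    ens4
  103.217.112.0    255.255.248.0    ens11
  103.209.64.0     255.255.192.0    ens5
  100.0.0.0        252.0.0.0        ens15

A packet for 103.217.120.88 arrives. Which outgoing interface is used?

Routes whose prefix contains 103.217.120.88:
  0.0.0.0/0 (default, matches everything) -> ens16
  100.0.0.0/6 (100.0.0.0 - 103.255.255.255) -> ens15
  103.128.0.0/9 (103.128.0.0 - 103.255.255.255) -> ens12
  103.216.0.0/14 (103.216.0.0 - 103.219.255.255) -> ens17
  103.217.0.0/17 (103.217.0.0 - 103.217.127.255) -> ens7
More-specific entries that do NOT match:
  103.217.120.112/28 (103.217.120.112 - 103.217.120.127) does not contain 103.217.120.88
  103.217.104.0/22 (103.217.104.0 - 103.217.107.255) does not contain 103.217.120.88
  103.217.112.0/21 (103.217.112.0 - 103.217.119.255) does not contain 103.217.120.88
  103.217.48.0/20 (103.217.48.0 - 103.217.63.255) does not contain 103.217.120.88
  103.219.96.0/19 (103.219.96.0 - 103.219.127.255) does not contain 103.217.120.88
  103.219.64.0/18 (103.219.64.0 - 103.219.127.255) does not contain 103.217.120.88
  103.216.64.0/18 (103.216.64.0 - 103.216.127.255) does not contain 103.217.120.88
  103.209.64.0/18 (103.209.64.0 - 103.209.127.255) does not contain 103.217.120.88
Longest matching prefix is /17 -> interface ens7.

ens7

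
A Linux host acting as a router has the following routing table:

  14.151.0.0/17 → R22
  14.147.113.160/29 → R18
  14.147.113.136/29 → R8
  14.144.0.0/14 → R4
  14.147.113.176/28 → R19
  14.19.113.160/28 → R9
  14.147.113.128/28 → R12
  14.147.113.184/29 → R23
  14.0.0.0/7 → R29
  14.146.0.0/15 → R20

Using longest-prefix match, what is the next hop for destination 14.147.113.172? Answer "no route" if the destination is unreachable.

Routes whose prefix contains 14.147.113.172:
  14.0.0.0/7 (14.0.0.0 - 15.255.255.255) -> R29
  14.144.0.0/14 (14.144.0.0 - 14.147.255.255) -> R4
  14.146.0.0/15 (14.146.0.0 - 14.147.255.255) -> R20
More-specific entries that do NOT match:
  14.147.113.160/29 (14.147.113.160 - 14.147.113.167) does not contain 14.147.113.172
  14.147.113.136/29 (14.147.113.136 - 14.147.113.143) does not contain 14.147.113.172
  14.147.113.184/29 (14.147.113.184 - 14.147.113.191) does not contain 14.147.113.172
  14.147.113.176/28 (14.147.113.176 - 14.147.113.191) does not contain 14.147.113.172
  14.19.113.160/28 (14.19.113.160 - 14.19.113.175) does not contain 14.147.113.172
  14.147.113.128/28 (14.147.113.128 - 14.147.113.143) does not contain 14.147.113.172
  14.151.0.0/17 (14.151.0.0 - 14.151.127.255) does not contain 14.147.113.172
Longest matching prefix is /15 -> next hop R20.

R20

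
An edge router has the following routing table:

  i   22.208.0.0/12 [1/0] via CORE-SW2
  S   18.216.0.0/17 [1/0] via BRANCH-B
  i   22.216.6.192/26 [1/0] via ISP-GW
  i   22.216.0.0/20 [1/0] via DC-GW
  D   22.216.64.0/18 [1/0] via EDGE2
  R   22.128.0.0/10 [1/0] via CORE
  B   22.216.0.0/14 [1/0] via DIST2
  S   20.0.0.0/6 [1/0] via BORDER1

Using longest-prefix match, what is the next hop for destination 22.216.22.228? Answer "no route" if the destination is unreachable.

Routes whose prefix contains 22.216.22.228:
  20.0.0.0/6 (20.0.0.0 - 23.255.255.255) -> BORDER1
  22.208.0.0/12 (22.208.0.0 - 22.223.255.255) -> CORE-SW2
  22.216.0.0/14 (22.216.0.0 - 22.219.255.255) -> DIST2
More-specific entries that do NOT match:
  22.216.6.192/26 (22.216.6.192 - 22.216.6.255) does not contain 22.216.22.228
  22.216.0.0/20 (22.216.0.0 - 22.216.15.255) does not contain 22.216.22.228
  22.216.64.0/18 (22.216.64.0 - 22.216.127.255) does not contain 22.216.22.228
  18.216.0.0/17 (18.216.0.0 - 18.216.127.255) does not contain 22.216.22.228
Longest matching prefix is /14 -> next hop DIST2.

DIST2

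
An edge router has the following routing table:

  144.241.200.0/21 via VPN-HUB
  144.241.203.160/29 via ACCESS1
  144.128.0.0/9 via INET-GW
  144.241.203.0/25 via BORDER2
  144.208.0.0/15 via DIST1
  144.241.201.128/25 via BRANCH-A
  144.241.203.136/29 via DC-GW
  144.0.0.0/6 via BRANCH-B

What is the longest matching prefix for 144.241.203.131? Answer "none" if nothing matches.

Entries matching 144.241.203.131:
  144.0.0.0/6 (144.0.0.0 - 147.255.255.255)
  144.128.0.0/9 (144.128.0.0 - 144.255.255.255)
  144.241.200.0/21 (144.241.200.0 - 144.241.207.255)
Most specific is 144.241.200.0/21.

144.241.200.0/21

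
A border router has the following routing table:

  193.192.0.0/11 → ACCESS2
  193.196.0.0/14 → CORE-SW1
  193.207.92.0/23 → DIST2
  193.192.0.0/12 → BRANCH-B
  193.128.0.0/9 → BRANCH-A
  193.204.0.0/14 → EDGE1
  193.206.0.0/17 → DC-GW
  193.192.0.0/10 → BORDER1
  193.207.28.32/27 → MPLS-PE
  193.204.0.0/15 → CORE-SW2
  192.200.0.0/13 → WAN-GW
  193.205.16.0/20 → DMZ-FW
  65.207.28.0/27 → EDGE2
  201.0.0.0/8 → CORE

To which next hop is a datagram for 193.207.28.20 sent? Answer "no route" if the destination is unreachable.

Routes whose prefix contains 193.207.28.20:
  193.128.0.0/9 (193.128.0.0 - 193.255.255.255) -> BRANCH-A
  193.192.0.0/10 (193.192.0.0 - 193.255.255.255) -> BORDER1
  193.192.0.0/11 (193.192.0.0 - 193.223.255.255) -> ACCESS2
  193.192.0.0/12 (193.192.0.0 - 193.207.255.255) -> BRANCH-B
  193.204.0.0/14 (193.204.0.0 - 193.207.255.255) -> EDGE1
More-specific entries that do NOT match:
  193.207.28.32/27 (193.207.28.32 - 193.207.28.63) does not contain 193.207.28.20
  65.207.28.0/27 (65.207.28.0 - 65.207.28.31) does not contain 193.207.28.20
  193.207.92.0/23 (193.207.92.0 - 193.207.93.255) does not contain 193.207.28.20
  193.205.16.0/20 (193.205.16.0 - 193.205.31.255) does not contain 193.207.28.20
  193.206.0.0/17 (193.206.0.0 - 193.206.127.255) does not contain 193.207.28.20
  193.204.0.0/15 (193.204.0.0 - 193.205.255.255) does not contain 193.207.28.20
Longest matching prefix is /14 -> next hop EDGE1.

EDGE1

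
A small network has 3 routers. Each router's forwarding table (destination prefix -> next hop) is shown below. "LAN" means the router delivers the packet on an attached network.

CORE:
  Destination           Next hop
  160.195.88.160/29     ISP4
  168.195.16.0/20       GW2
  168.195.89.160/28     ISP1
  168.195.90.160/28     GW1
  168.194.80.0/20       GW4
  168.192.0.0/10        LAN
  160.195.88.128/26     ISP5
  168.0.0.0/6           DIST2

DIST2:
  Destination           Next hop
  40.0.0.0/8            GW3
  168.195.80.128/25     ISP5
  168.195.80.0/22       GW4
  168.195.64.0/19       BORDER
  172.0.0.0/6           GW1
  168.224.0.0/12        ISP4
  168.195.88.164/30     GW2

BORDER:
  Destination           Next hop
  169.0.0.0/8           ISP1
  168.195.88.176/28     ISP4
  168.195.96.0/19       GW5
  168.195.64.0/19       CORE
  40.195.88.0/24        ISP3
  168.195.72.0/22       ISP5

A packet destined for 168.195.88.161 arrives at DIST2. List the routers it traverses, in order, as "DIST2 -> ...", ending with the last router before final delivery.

At DIST2: longest match for 168.195.88.161 is 168.195.64.0/19 -> BORDER
At BORDER: longest match for 168.195.88.161 is 168.195.64.0/19 -> CORE
At CORE: longest match for 168.195.88.161 is 168.192.0.0/10 -> LAN

DIST2 -> BORDER -> CORE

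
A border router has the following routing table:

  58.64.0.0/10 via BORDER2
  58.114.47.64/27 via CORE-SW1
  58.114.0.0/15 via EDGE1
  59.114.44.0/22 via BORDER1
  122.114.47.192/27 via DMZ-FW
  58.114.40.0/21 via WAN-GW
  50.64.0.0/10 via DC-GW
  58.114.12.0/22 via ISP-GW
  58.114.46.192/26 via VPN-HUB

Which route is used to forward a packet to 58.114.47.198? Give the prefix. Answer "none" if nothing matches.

58.114.40.0/21

Entries matching 58.114.47.198:
  58.64.0.0/10 (58.64.0.0 - 58.127.255.255)
  58.114.0.0/15 (58.114.0.0 - 58.115.255.255)
  58.114.40.0/21 (58.114.40.0 - 58.114.47.255)
Most specific is 58.114.40.0/21.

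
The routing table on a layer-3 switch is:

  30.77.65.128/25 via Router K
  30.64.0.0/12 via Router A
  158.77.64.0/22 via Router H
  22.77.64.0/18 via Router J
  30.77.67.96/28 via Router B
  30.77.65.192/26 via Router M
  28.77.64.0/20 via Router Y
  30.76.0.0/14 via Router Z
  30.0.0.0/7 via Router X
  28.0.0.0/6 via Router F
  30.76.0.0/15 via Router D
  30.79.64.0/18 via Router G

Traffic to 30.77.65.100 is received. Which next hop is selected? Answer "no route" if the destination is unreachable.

Routes whose prefix contains 30.77.65.100:
  28.0.0.0/6 (28.0.0.0 - 31.255.255.255) -> Router F
  30.0.0.0/7 (30.0.0.0 - 31.255.255.255) -> Router X
  30.64.0.0/12 (30.64.0.0 - 30.79.255.255) -> Router A
  30.76.0.0/14 (30.76.0.0 - 30.79.255.255) -> Router Z
  30.76.0.0/15 (30.76.0.0 - 30.77.255.255) -> Router D
More-specific entries that do NOT match:
  30.77.67.96/28 (30.77.67.96 - 30.77.67.111) does not contain 30.77.65.100
  30.77.65.192/26 (30.77.65.192 - 30.77.65.255) does not contain 30.77.65.100
  30.77.65.128/25 (30.77.65.128 - 30.77.65.255) does not contain 30.77.65.100
  158.77.64.0/22 (158.77.64.0 - 158.77.67.255) does not contain 30.77.65.100
  28.77.64.0/20 (28.77.64.0 - 28.77.79.255) does not contain 30.77.65.100
  22.77.64.0/18 (22.77.64.0 - 22.77.127.255) does not contain 30.77.65.100
  30.79.64.0/18 (30.79.64.0 - 30.79.127.255) does not contain 30.77.65.100
Longest matching prefix is /15 -> next hop Router D.

Router D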